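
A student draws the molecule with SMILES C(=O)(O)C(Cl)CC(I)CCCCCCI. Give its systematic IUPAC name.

The longest chain bearing the –COOH group is 10 carbons long (decane).
A carboxylic acid (terminal –COOH) is the principal characteristic group, giving the suffix -oic acid.
Number the chain so that the carboxylic acid carbon is C-1 by definition.
With this numbering: a chloro group at C-2; iodo groups at C-4 and C-10.
Prefixes are listed alphabetically: chloro, iodo.
The name is 2-chloro-4,10-diiododecanoic acid.

2-chloro-4,10-diiododecanoic acid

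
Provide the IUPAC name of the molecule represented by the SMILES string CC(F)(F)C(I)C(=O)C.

4,4-difluoro-3-iodopentan-2-one

The longest carbon chain that includes the carbonyl has 5 carbons, so the parent hydride is pentane.
A ketone (C=O on an internal carbon) is the principal characteristic group, giving the suffix -one.
The numbering direction is chosen so that numbering from this end puts the carbonyl group at C-2 rather than C-4.
With this numbering: the carbonyl at C-2; two fluoro groups at C-4; an iodo group at C-3.
The substituents are ordered alphabetically, ignoring any di-/tri- multipliers.
Putting it together: 4,4-difluoro-3-iodopentan-2-one.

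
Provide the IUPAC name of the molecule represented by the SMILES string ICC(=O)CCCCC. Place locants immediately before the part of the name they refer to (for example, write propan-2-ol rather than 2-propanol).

1-iodoheptan-2-one

The longest chain bearing the carbonyl is 7 carbons long (heptane).
The highest-priority functional group is a ketone (C=O on an internal carbon), so the name ends in -one.
The numbering direction is chosen so that numbering from this end puts the carbonyl group at C-2 rather than C-6.
That gives the carbonyl at C-2; an iodo group at C-1.
Putting it together: 1-iodoheptan-2-one.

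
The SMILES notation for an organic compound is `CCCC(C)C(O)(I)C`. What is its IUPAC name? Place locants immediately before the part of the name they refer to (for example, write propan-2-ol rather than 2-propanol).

2-iodo-3-methylhexan-2-ol

The longest carbon chain that includes the –OH group has 6 carbons, so the parent hydride is hexane.
An alcohol (–OH) is the principal characteristic group, giving the suffix -ol.
The numbering direction is chosen so that numbering from this end puts the hydroxyl group at C-2 rather than C-5.
This places the hydroxyl at C-2; an iodo group at C-2; a methyl group at C-3.
Substituent prefixes are cited in alphabetical order (multiplying prefixes like di-/tri- are ignored for ordering).
Putting it together: 2-iodo-3-methylhexan-2-ol.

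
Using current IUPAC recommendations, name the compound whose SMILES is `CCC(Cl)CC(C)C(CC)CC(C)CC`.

The longest continuous carbon chain has 10 atoms, so the parent hydride is decane.
Choose the numbering such that the locant sets are identical either way, so the alphabetically earlier chloro substituent takes the lower locant (3 rather than 8).
With this numbering: a chloro group at C-3; an ethyl group at C-6; methyl groups at C-5 and C-8.
The substituents are ordered alphabetically, ignoring any di-/tri- multipliers.
The name is 3-chloro-6-ethyl-5,8-dimethyldecane.

3-chloro-6-ethyl-5,8-dimethyldecane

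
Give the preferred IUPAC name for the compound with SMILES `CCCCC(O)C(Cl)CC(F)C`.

The longest carbon chain that includes the –OH group has 9 carbons, so the parent hydride is nonane.
An alcohol (–OH) is the principal characteristic group, giving the suffix -ol.
Choose the numbering such that the substituent locant set {2,4} is lower than {6,8} at the first point of difference.
This places the hydroxyl at C-5; a chloro group at C-4; a fluoro group at C-2.
The substituents are ordered alphabetically, ignoring any di-/tri- multipliers.
The name is 4-chloro-2-fluorononan-5-ol.

4-chloro-2-fluorononan-5-ol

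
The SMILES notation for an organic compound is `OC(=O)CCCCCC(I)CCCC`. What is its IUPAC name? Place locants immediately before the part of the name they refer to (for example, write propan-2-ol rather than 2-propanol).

Counting along the main chain through the –COOH group gives 11 carbons: the parent is undecane.
The highest-priority functional group is a carboxylic acid (terminal –COOH), so the name ends in -oic acid.
Number the chain so that the carboxylic acid carbon is C-1 by definition.
That gives an iodo group at C-7.
Assembling the pieces gives 7-iodoundecanoic acid.

7-iodoundecanoic acid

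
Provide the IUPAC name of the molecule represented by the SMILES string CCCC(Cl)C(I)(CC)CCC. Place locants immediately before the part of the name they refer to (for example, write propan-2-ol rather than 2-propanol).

The longest carbon chain is 8 atoms: the parent is octane.
The numbering direction is chosen so that the substituent locant set {4,4,5} is lower than {4,5,5} at the first point of difference.
That gives a chloro group at C-5; an ethyl group at C-4; an iodo group at C-4.
Prefixes are listed alphabetically: chloro, ethyl, iodo.
The name is 5-chloro-4-ethyl-4-iodooctane.

5-chloro-4-ethyl-4-iodooctane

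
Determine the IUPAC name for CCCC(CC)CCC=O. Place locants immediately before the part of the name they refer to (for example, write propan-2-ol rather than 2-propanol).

Counting along the main chain through the –CHO group gives 7 carbons: the parent is heptane.
The principal characteristic group is an aldehyde (terminal –CHO), named with the suffix -al.
Choose the numbering such that the aldehyde carbon is C-1 by definition.
With this numbering: an ethyl group at C-4.
Assembling the pieces gives 4-ethylheptanal.

4-ethylheptanal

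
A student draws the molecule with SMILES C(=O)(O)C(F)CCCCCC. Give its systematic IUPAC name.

2-fluorooctanoic acid

Counting along the main chain through the –COOH group gives 8 carbons: the parent is octane.
A carboxylic acid (terminal –COOH) is the principal characteristic group, giving the suffix -oic acid.
Choose the numbering such that the carboxylic acid carbon is C-1 by definition.
That gives a fluoro group at C-2.
Assembling the pieces gives 2-fluorooctanoic acid.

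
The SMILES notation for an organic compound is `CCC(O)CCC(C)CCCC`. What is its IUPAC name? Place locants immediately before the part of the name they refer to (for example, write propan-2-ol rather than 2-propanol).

6-methyldecan-3-ol

The longest carbon chain that includes the –OH group has 10 carbons, so the parent hydride is decane.
The principal characteristic group is an alcohol (–OH), named with the suffix -ol.
The numbering direction is chosen so that numbering from this end puts the hydroxyl group at C-3 rather than C-8.
That gives the hydroxyl at C-3; a methyl group at C-6.
The name is 6-methyldecan-3-ol.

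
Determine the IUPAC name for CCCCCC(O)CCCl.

1-chlorooctan-3-ol

Counting along the main chain through the –OH group gives 8 carbons: the parent is octane.
An alcohol (–OH) is the principal characteristic group, giving the suffix -ol.
Choose the numbering such that numbering from this end puts the hydroxyl group at C-3 rather than C-6.
That gives the hydroxyl at C-3; a chloro group at C-1.
Assembling the pieces gives 1-chlorooctan-3-ol.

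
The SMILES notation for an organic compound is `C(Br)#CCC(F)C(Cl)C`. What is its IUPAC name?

1-bromo-5-chloro-4-fluorohex-1-yne

The longest chain bearing the multiple bond is 6 carbons long (hexane).
There is one C≡C triple bond, indicated by the ending -yne.
Number the chain so that numbering from this end puts the triple bond at C-1 rather than C-5.
This places the triple bond between C-1 and C-2; a bromo group at C-1; a chloro group at C-5; a fluoro group at C-4.
The substituents are ordered alphabetically, ignoring any di-/tri- multipliers.
Assembling the pieces gives 1-bromo-5-chloro-4-fluorohex-1-yne.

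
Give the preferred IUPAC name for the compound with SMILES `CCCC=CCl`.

1-chloropent-1-ene

The longest chain bearing the multiple bond is 5 carbons long (pentane).
There is one C=C double bond, indicated by the ending -ene.
The numbering direction is chosen so that numbering from this end puts the double bond at C-1 rather than C-4.
With this numbering: the double bond between C-1 and C-2; a chloro group at C-1.
Assembling the pieces gives 1-chloropent-1-ene.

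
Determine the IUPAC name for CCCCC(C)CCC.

4-methyloctane

The longest continuous carbon chain has 8 atoms, so the parent hydride is octane.
Number the chain so that the substituent locant set {4} is lower than {5} at the first point of difference.
This places a methyl group at C-4.
Assembling the pieces gives 4-methyloctane.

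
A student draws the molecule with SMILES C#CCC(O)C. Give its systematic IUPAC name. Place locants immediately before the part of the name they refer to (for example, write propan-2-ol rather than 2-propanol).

pent-4-yn-2-ol

The longest chain bearing the –OH group and the multiple bond is 5 carbons long (pentane).
The highest-priority functional group is an alcohol (–OH), so the name ends in -ol.
A C≡C triple bond in the chain gives the infix -yne-.
Number the chain so that numbering from this end puts the hydroxyl group at C-2 rather than C-4.
With this numbering: the hydroxyl at C-2; the triple bond between C-4 and C-5.
The name is pent-4-yn-2-ol.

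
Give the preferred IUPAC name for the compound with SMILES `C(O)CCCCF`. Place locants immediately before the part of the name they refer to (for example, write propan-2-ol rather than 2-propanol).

The longest chain bearing the –OH group is 5 carbons long (pentane).
The highest-priority functional group is an alcohol (–OH), so the name ends in -ol.
Number the chain so that numbering from this end puts the hydroxyl group at C-1 rather than C-5.
That gives the hydroxyl at C-1; a fluoro group at C-5.
Assembling the pieces gives 5-fluoropentan-1-ol.

5-fluoropentan-1-ol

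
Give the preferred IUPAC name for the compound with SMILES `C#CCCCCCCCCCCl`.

11-chloroundec-1-yne

The longest carbon chain that includes the multiple bond has 11 carbons, so the parent hydride is undecane.
The chain contains a C≡C triple bond, so the unsaturation ending is -yne.
The numbering direction is chosen so that numbering from this end puts the triple bond at C-1 rather than C-10.
That gives the triple bond between C-1 and C-2; a chloro group at C-11.
Putting it together: 11-chloroundec-1-yne.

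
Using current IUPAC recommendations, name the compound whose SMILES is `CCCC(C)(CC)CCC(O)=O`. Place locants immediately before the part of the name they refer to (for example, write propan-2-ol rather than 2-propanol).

4-ethyl-4-methylheptanoic acid

The longest carbon chain that includes the –COOH group has 7 carbons, so the parent hydride is heptane.
A carboxylic acid (terminal –COOH) is the principal characteristic group, giving the suffix -oic acid.
The numbering direction is chosen so that the carboxylic acid carbon is C-1 by definition.
That gives an ethyl group at C-4; a methyl group at C-4.
The substituents are ordered alphabetically, ignoring any di-/tri- multipliers.
The name is 4-ethyl-4-methylheptanoic acid.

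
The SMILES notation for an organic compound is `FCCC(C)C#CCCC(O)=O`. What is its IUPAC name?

8-fluoro-6-methyloct-4-ynoic acid

Counting along the main chain through the –COOH group and the multiple bond gives 8 carbons: the parent is octane.
The highest-priority functional group is a carboxylic acid (terminal –COOH), so the name ends in -oic acid.
A C≡C triple bond in the chain gives the infix -yne-.
Choose the numbering such that the carboxylic acid carbon is C-1 by definition.
That gives the triple bond between C-4 and C-5; a fluoro group at C-8; a methyl group at C-6.
Prefixes are listed alphabetically: fluoro, methyl.
The name is 8-fluoro-6-methyloct-4-ynoic acid.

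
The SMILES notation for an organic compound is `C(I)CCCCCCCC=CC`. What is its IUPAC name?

11-iodoundec-2-ene

The longest carbon chain that includes the multiple bond has 11 carbons, so the parent hydride is undecane.
The chain contains a C=C double bond, so the unsaturation ending is -ene.
Number the chain so that numbering from this end puts the double bond at C-2 rather than C-9.
That gives the double bond between C-2 and C-3; an iodo group at C-11.
Assembling the pieces gives 11-iodoundec-2-ene.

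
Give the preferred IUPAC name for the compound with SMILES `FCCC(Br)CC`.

3-bromo-1-fluoropentane

The parent chain contains 5 carbons (pentane).
Choose the numbering such that the substituent locant set {1,3} is lower than {3,5} at the first point of difference.
This places a bromo group at C-3; a fluoro group at C-1.
The substituents are ordered alphabetically, ignoring any di-/tri- multipliers.
Putting it together: 3-bromo-1-fluoropentane.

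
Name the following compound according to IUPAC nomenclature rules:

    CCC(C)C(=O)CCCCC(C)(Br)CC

9-bromo-3,9-dimethylundecan-4-one

The longest carbon chain that includes the carbonyl has 11 carbons, so the parent hydride is undecane.
A ketone (C=O on an internal carbon) is the principal characteristic group, giving the suffix -one.
Choose the numbering such that numbering from this end puts the carbonyl group at C-4 rather than C-8.
That gives the carbonyl at C-4; a bromo group at C-9; methyl groups at C-3 and C-9.
The substituents are ordered alphabetically, ignoring any di-/tri- multipliers.
Putting it together: 9-bromo-3,9-dimethylundecan-4-one.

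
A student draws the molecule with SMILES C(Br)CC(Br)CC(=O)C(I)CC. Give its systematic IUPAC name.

6,8-dibromo-3-iodooctan-4-one

Counting along the main chain through the carbonyl gives 8 carbons: the parent is octane.
The principal characteristic group is a ketone (C=O on an internal carbon), named with the suffix -one.
The numbering direction is chosen so that numbering from this end puts the carbonyl group at C-4 rather than C-5.
That gives the carbonyl at C-4; bromo groups at C-6 and C-8; an iodo group at C-3.
The substituents are ordered alphabetically, ignoring any di-/tri- multipliers.
Putting it together: 6,8-dibromo-3-iodooctan-4-one.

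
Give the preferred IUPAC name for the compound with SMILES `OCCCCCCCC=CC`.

dec-8-en-1-ol

The longest chain bearing the –OH group and the multiple bond is 10 carbons long (decane).
The highest-priority functional group is an alcohol (–OH), so the name ends in -ol.
There is one C=C double bond, indicated by the ending -ene.
The numbering direction is chosen so that numbering from this end puts the hydroxyl group at C-1 rather than C-10.
With this numbering: the hydroxyl at C-1; the double bond between C-8 and C-9.
Putting it together: dec-8-en-1-ol.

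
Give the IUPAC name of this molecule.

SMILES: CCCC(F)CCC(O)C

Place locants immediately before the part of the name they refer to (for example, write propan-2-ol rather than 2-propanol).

The longest chain bearing the –OH group is 8 carbons long (octane).
The highest-priority functional group is an alcohol (–OH), so the name ends in -ol.
The numbering direction is chosen so that numbering from this end puts the hydroxyl group at C-2 rather than C-7.
That gives the hydroxyl at C-2; a fluoro group at C-5.
Assembling the pieces gives 5-fluorooctan-2-ol.

5-fluorooctan-2-ol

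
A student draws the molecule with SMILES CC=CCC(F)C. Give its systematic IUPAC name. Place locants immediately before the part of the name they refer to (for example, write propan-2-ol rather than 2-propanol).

5-fluorohex-2-ene

The longest carbon chain that includes the multiple bond has 6 carbons, so the parent hydride is hexane.
A C=C double bond in the chain gives the infix -ene-.
Choose the numbering such that numbering from this end puts the double bond at C-2 rather than C-4.
With this numbering: the double bond between C-2 and C-3; a fluoro group at C-5.
Assembling the pieces gives 5-fluorohex-2-ene.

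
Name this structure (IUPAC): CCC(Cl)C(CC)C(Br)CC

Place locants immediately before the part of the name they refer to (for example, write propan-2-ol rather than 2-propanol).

3-bromo-5-chloro-4-ethylheptane

The parent chain contains 7 carbons (heptane).
Choose the numbering such that the locant sets are identical either way, so the alphabetically earlier bromo substituent takes the lower locant (3 rather than 5).
With this numbering: a bromo group at C-3; a chloro group at C-5; an ethyl group at C-4.
The substituents are ordered alphabetically, ignoring any di-/tri- multipliers.
Assembling the pieces gives 3-bromo-5-chloro-4-ethylheptane.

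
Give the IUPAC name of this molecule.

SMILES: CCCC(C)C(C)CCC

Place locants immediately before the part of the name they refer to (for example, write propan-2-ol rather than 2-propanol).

4,5-dimethyloctane

The longest continuous carbon chain has 8 atoms, so the parent hydride is octane.
The molecule is symmetric, so either numbering direction gives the same locants.
With this numbering: methyl groups at C-4 and C-5.
Putting it together: 4,5-dimethyloctane.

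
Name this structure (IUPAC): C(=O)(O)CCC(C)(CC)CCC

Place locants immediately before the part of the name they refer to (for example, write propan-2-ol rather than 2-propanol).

4-ethyl-4-methylheptanoic acid

Counting along the main chain through the –COOH group gives 7 carbons: the parent is heptane.
A carboxylic acid (terminal –COOH) is the principal characteristic group, giving the suffix -oic acid.
The numbering direction is chosen so that the carboxylic acid carbon is C-1 by definition.
With this numbering: an ethyl group at C-4; a methyl group at C-4.
The substituents are ordered alphabetically, ignoring any di-/tri- multipliers.
The name is 4-ethyl-4-methylheptanoic acid.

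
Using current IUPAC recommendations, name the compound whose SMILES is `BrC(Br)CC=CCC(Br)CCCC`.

The longest chain bearing the multiple bond is 10 carbons long (decane).
A C=C double bond in the chain gives the infix -ene-.
Choose the numbering such that numbering from this end puts the double bond at C-3 rather than C-7.
With this numbering: the double bond between C-3 and C-4; bromo groups at C-1 (×2) and C-6.
The name is 1,1,6-tribromodec-3-ene.

1,1,6-tribromodec-3-ene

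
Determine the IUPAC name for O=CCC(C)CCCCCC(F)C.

The longest carbon chain that includes the –CHO group has 10 carbons, so the parent hydride is decane.
The principal characteristic group is an aldehyde (terminal –CHO), named with the suffix -al.
The numbering direction is chosen so that the aldehyde carbon is C-1 by definition.
With this numbering: a fluoro group at C-9; a methyl group at C-3.
Prefixes are listed alphabetically: fluoro, methyl.
Putting it together: 9-fluoro-3-methyldecanal.

9-fluoro-3-methyldecanal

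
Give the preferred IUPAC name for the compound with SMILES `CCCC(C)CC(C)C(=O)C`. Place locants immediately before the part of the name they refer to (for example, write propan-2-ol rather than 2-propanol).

3,5-dimethyloctan-2-one

The longest carbon chain that includes the carbonyl has 8 carbons, so the parent hydride is octane.
The principal characteristic group is a ketone (C=O on an internal carbon), named with the suffix -one.
Number the chain so that numbering from this end puts the carbonyl group at C-2 rather than C-7.
This places the carbonyl at C-2; methyl groups at C-3 and C-5.
The name is 3,5-dimethyloctan-2-one.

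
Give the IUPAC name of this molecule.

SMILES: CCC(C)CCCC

The longest continuous carbon chain has 7 atoms, so the parent hydride is heptane.
Number the chain so that the substituent locant set {3} is lower than {5} at the first point of difference.
This places a methyl group at C-3.
Assembling the pieces gives 3-methylheptane.

3-methylheptane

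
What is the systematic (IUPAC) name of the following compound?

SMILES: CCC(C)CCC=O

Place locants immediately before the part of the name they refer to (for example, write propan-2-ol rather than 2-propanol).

The longest chain bearing the –CHO group is 6 carbons long (hexane).
The principal characteristic group is an aldehyde (terminal –CHO), named with the suffix -al.
The numbering direction is chosen so that the aldehyde carbon is C-1 by definition.
That gives a methyl group at C-4.
The name is 4-methylhexanal.

4-methylhexanal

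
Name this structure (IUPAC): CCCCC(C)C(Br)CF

2-bromo-1-fluoro-3-methylheptane

The longest continuous carbon chain has 7 atoms, so the parent hydride is heptane.
Number the chain so that the substituent locant set {1,2,3} is lower than {5,6,7} at the first point of difference.
This places a bromo group at C-2; a fluoro group at C-1; a methyl group at C-3.
Prefixes are listed alphabetically: bromo, fluoro, methyl.
The name is 2-bromo-1-fluoro-3-methylheptane.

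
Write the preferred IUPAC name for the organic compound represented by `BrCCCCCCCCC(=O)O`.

The longest carbon chain that includes the –COOH group has 9 carbons, so the parent hydride is nonane.
The highest-priority functional group is a carboxylic acid (terminal –COOH), so the name ends in -oic acid.
The numbering direction is chosen so that the carboxylic acid carbon is C-1 by definition.
That gives a bromo group at C-9.
Putting it together: 9-bromononanoic acid.

9-bromononanoic acid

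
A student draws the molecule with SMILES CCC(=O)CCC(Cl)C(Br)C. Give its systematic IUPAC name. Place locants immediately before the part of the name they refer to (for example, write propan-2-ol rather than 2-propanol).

7-bromo-6-chlorooctan-3-one

The longest chain bearing the carbonyl is 8 carbons long (octane).
The principal characteristic group is a ketone (C=O on an internal carbon), named with the suffix -one.
Choose the numbering such that numbering from this end puts the carbonyl group at C-3 rather than C-6.
This places the carbonyl at C-3; a bromo group at C-7; a chloro group at C-6.
The substituents are ordered alphabetically, ignoring any di-/tri- multipliers.
The name is 7-bromo-6-chlorooctan-3-one.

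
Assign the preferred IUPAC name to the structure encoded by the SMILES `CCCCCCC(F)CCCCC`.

The longest continuous carbon chain has 12 atoms, so the parent hydride is dodecane.
Number the chain so that the substituent locant set {6} is lower than {7} at the first point of difference.
This places a fluoro group at C-6.
Putting it together: 6-fluorododecane.

6-fluorododecane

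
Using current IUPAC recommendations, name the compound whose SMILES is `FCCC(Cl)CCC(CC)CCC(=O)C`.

8-chloro-5-ethyl-10-fluorodecan-2-one

Counting along the main chain through the carbonyl gives 10 carbons: the parent is decane.
The principal characteristic group is a ketone (C=O on an internal carbon), named with the suffix -one.
Choose the numbering such that numbering from this end puts the carbonyl group at C-2 rather than C-9.
With this numbering: the carbonyl at C-2; a chloro group at C-8; an ethyl group at C-5; a fluoro group at C-10.
Substituent prefixes are cited in alphabetical order (multiplying prefixes like di-/tri- are ignored for ordering).
Assembling the pieces gives 8-chloro-5-ethyl-10-fluorodecan-2-one.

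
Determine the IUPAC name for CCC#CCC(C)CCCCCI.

Counting along the main chain through the multiple bond gives 11 carbons: the parent is undecane.
The chain contains a C≡C triple bond, so the unsaturation ending is -yne.
The numbering direction is chosen so that numbering from this end puts the triple bond at C-3 rather than C-8.
With this numbering: the triple bond between C-3 and C-4; an iodo group at C-11; a methyl group at C-6.
Substituent prefixes are cited in alphabetical order (multiplying prefixes like di-/tri- are ignored for ordering).
Assembling the pieces gives 11-iodo-6-methylundec-3-yne.

11-iodo-6-methylundec-3-yne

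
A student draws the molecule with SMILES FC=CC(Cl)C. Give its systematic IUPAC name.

3-chloro-1-fluorobut-1-ene

The longest chain bearing the multiple bond is 4 carbons long (butane).
There is one C=C double bond, indicated by the ending -ene.
Choose the numbering such that numbering from this end puts the double bond at C-1 rather than C-3.
That gives the double bond between C-1 and C-2; a chloro group at C-3; a fluoro group at C-1.
The substituents are ordered alphabetically, ignoring any di-/tri- multipliers.
Assembling the pieces gives 3-chloro-1-fluorobut-1-ene.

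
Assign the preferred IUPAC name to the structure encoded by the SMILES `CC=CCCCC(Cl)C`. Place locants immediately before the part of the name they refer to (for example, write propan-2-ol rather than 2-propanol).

7-chlorooct-2-ene

The longest carbon chain that includes the multiple bond has 8 carbons, so the parent hydride is octane.
There is one C=C double bond, indicated by the ending -ene.
Number the chain so that numbering from this end puts the double bond at C-2 rather than C-6.
With this numbering: the double bond between C-2 and C-3; a chloro group at C-7.
Putting it together: 7-chlorooct-2-ene.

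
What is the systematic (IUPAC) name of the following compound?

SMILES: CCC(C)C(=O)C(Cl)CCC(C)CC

The longest chain bearing the carbonyl is 10 carbons long (decane).
The principal characteristic group is a ketone (C=O on an internal carbon), named with the suffix -one.
Number the chain so that numbering from this end puts the carbonyl group at C-4 rather than C-7.
That gives the carbonyl at C-4; a chloro group at C-5; methyl groups at C-3 and C-8.
Prefixes are listed alphabetically: chloro, methyl.
Assembling the pieces gives 5-chloro-3,8-dimethyldecan-4-one.

5-chloro-3,8-dimethyldecan-4-one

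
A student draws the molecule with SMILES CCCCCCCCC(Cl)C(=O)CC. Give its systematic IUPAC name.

4-chlorododecan-3-one

Counting along the main chain through the carbonyl gives 12 carbons: the parent is dodecane.
The highest-priority functional group is a ketone (C=O on an internal carbon), so the name ends in -one.
Number the chain so that numbering from this end puts the carbonyl group at C-3 rather than C-10.
With this numbering: the carbonyl at C-3; a chloro group at C-4.
The name is 4-chlorododecan-3-one.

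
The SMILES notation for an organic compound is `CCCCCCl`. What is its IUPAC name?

The longest carbon chain is 5 atoms: the parent is pentane.
Choose the numbering such that the substituent locant set {1} is lower than {5} at the first point of difference.
With this numbering: a chloro group at C-1.
Assembling the pieces gives 1-chloropentane.

1-chloropentane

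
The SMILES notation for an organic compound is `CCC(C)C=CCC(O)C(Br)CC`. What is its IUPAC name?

Counting along the main chain through the –OH group and the multiple bond gives 10 carbons: the parent is decane.
The principal characteristic group is an alcohol (–OH), named with the suffix -ol.
The chain contains a C=C double bond, so the unsaturation ending is -ene.
Choose the numbering such that numbering from this end puts the hydroxyl group at C-4 rather than C-7.
That gives the hydroxyl at C-4; the double bond between C-6 and C-7; a bromo group at C-3; a methyl group at C-8.
Substituent prefixes are cited in alphabetical order (multiplying prefixes like di-/tri- are ignored for ordering).
Putting it together: 3-bromo-8-methyldec-6-en-4-ol.

3-bromo-8-methyldec-6-en-4-ol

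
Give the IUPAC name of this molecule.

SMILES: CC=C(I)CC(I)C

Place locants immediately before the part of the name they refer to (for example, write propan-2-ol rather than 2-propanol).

3,5-diiodohex-2-ene

The longest carbon chain that includes the multiple bond has 6 carbons, so the parent hydride is hexane.
There is one C=C double bond, indicated by the ending -ene.
Number the chain so that numbering from this end puts the double bond at C-2 rather than C-4.
With this numbering: the double bond between C-2 and C-3; iodo groups at C-3 and C-5.
The name is 3,5-diiodohex-2-ene.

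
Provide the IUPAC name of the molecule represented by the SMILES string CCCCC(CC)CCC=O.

The longest chain bearing the –CHO group is 8 carbons long (octane).
The highest-priority functional group is an aldehyde (terminal –CHO), so the name ends in -al.
The numbering direction is chosen so that the aldehyde carbon is C-1 by definition.
That gives an ethyl group at C-4.
Putting it together: 4-ethyloctanal.

4-ethyloctanal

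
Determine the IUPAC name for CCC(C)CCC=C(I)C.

2-iodo-6-methyloct-2-ene

Counting along the main chain through the multiple bond gives 8 carbons: the parent is octane.
A C=C double bond in the chain gives the infix -ene-.
The numbering direction is chosen so that numbering from this end puts the double bond at C-2 rather than C-6.
This places the double bond between C-2 and C-3; an iodo group at C-2; a methyl group at C-6.
Prefixes are listed alphabetically: iodo, methyl.
Putting it together: 2-iodo-6-methyloct-2-ene.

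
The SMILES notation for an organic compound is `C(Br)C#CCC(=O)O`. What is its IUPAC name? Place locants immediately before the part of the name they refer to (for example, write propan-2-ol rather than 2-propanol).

The longest chain bearing the –COOH group and the multiple bond is 5 carbons long (pentane).
The highest-priority functional group is a carboxylic acid (terminal –COOH), so the name ends in -oic acid.
There is one C≡C triple bond, indicated by the ending -yne.
Number the chain so that the carboxylic acid carbon is C-1 by definition.
This places the triple bond between C-3 and C-4; a bromo group at C-5.
Assembling the pieces gives 5-bromopent-3-ynoic acid.

5-bromopent-3-ynoic acid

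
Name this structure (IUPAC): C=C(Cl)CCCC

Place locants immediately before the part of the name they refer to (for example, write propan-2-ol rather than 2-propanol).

2-chlorohex-1-ene

The longest carbon chain that includes the multiple bond has 6 carbons, so the parent hydride is hexane.
The chain contains a C=C double bond, so the unsaturation ending is -ene.
Number the chain so that numbering from this end puts the double bond at C-1 rather than C-5.
This places the double bond between C-1 and C-2; a chloro group at C-2.
Assembling the pieces gives 2-chlorohex-1-ene.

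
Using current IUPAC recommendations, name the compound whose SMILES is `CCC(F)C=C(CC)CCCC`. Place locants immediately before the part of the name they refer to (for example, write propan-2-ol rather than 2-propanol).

5-ethyl-3-fluoronon-4-ene

The longest carbon chain that includes the multiple bond has 9 carbons, so the parent hydride is nonane.
The chain contains a C=C double bond, so the unsaturation ending is -ene.
Number the chain so that numbering from this end puts the double bond at C-4 rather than C-5.
With this numbering: the double bond between C-4 and C-5; an ethyl group at C-5; a fluoro group at C-3.
The substituents are ordered alphabetically, ignoring any di-/tri- multipliers.
Assembling the pieces gives 5-ethyl-3-fluoronon-4-ene.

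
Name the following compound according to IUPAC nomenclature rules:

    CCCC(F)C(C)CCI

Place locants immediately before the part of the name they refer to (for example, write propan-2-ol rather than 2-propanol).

4-fluoro-1-iodo-3-methylheptane

The longest carbon chain is 7 atoms: the parent is heptane.
Choose the numbering such that the substituent locant set {1,3,4} is lower than {4,5,7} at the first point of difference.
This places a fluoro group at C-4; an iodo group at C-1; a methyl group at C-3.
Substituent prefixes are cited in alphabetical order (multiplying prefixes like di-/tri- are ignored for ordering).
Assembling the pieces gives 4-fluoro-1-iodo-3-methylheptane.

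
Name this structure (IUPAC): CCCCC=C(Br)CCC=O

4-bromonon-4-enal

Counting along the main chain through the –CHO group and the multiple bond gives 9 carbons: the parent is nonane.
The principal characteristic group is an aldehyde (terminal –CHO), named with the suffix -al.
There is one C=C double bond, indicated by the ending -ene.
The numbering direction is chosen so that the aldehyde carbon is C-1 by definition.
That gives the double bond between C-4 and C-5; a bromo group at C-4.
Putting it together: 4-bromonon-4-enal.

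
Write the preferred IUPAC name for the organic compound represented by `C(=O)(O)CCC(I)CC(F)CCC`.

The longest chain bearing the –COOH group is 9 carbons long (nonane).
The principal characteristic group is a carboxylic acid (terminal –COOH), named with the suffix -oic acid.
The numbering direction is chosen so that the carboxylic acid carbon is C-1 by definition.
With this numbering: a fluoro group at C-6; an iodo group at C-4.
Substituent prefixes are cited in alphabetical order (multiplying prefixes like di-/tri- are ignored for ordering).
Assembling the pieces gives 6-fluoro-4-iodononanoic acid.

6-fluoro-4-iodononanoic acid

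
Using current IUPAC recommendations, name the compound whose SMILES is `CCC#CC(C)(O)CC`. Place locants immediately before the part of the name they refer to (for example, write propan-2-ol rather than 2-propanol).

The longest chain bearing the –OH group and the multiple bond is 7 carbons long (heptane).
The principal characteristic group is an alcohol (–OH), named with the suffix -ol.
There is one C≡C triple bond, indicated by the ending -yne.
The numbering direction is chosen so that numbering from this end puts the hydroxyl group at C-3 rather than C-5.
This places the hydroxyl at C-3; the triple bond between C-4 and C-5; a methyl group at C-3.
The name is 3-methylhept-4-yn-3-ol.

3-methylhept-4-yn-3-ol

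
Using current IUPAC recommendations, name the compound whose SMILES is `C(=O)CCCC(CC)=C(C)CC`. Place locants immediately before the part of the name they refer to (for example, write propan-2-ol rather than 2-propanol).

The longest carbon chain that includes the –CHO group and the multiple bond has 8 carbons, so the parent hydride is octane.
An aldehyde (terminal –CHO) is the principal characteristic group, giving the suffix -al.
The chain contains a C=C double bond, so the unsaturation ending is -ene.
The numbering direction is chosen so that the aldehyde carbon is C-1 by definition.
This places the double bond between C-5 and C-6; an ethyl group at C-5; a methyl group at C-6.
Substituent prefixes are cited in alphabetical order (multiplying prefixes like di-/tri- are ignored for ordering).
Assembling the pieces gives 5-ethyl-6-methyloct-5-enal.

5-ethyl-6-methyloct-5-enal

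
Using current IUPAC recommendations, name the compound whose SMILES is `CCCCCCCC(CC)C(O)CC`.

4-ethylundecan-3-ol

The longest carbon chain that includes the –OH group has 11 carbons, so the parent hydride is undecane.
The highest-priority functional group is an alcohol (–OH), so the name ends in -ol.
Number the chain so that numbering from this end puts the hydroxyl group at C-3 rather than C-9.
That gives the hydroxyl at C-3; an ethyl group at C-4.
Assembling the pieces gives 4-ethylundecan-3-ol.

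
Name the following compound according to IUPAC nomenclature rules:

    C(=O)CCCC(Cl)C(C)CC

5-chloro-6-methyloctanal

Counting along the main chain through the –CHO group gives 8 carbons: the parent is octane.
The principal characteristic group is an aldehyde (terminal –CHO), named with the suffix -al.
The numbering direction is chosen so that the aldehyde carbon is C-1 by definition.
That gives a chloro group at C-5; a methyl group at C-6.
Prefixes are listed alphabetically: chloro, methyl.
Putting it together: 5-chloro-6-methyloctanal.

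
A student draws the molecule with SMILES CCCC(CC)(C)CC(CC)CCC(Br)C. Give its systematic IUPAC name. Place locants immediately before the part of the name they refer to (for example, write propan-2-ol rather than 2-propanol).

The longest carbon chain is 10 atoms: the parent is decane.
The numbering direction is chosen so that the substituent locant set {2,5,7,7} is lower than {4,4,6,9} at the first point of difference.
That gives a bromo group at C-2; ethyl groups at C-5 and C-7; a methyl group at C-7.
The substituents are ordered alphabetically, ignoring any di-/tri- multipliers.
Putting it together: 2-bromo-5,7-diethyl-7-methyldecane.

2-bromo-5,7-diethyl-7-methyldecane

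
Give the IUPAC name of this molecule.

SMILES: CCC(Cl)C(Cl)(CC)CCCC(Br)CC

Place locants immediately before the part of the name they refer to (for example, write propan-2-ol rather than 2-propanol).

8-bromo-3,4-dichloro-4-ethyldecane

The longest carbon chain is 10 atoms: the parent is decane.
Number the chain so that the substituent locant set {3,4,4,8} is lower than {3,7,7,8} at the first point of difference.
With this numbering: a bromo group at C-8; chloro groups at C-3 and C-4; an ethyl group at C-4.
Substituent prefixes are cited in alphabetical order (multiplying prefixes like di-/tri- are ignored for ordering).
Assembling the pieces gives 8-bromo-3,4-dichloro-4-ethyldecane.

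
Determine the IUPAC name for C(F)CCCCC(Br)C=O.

The longest chain bearing the –CHO group is 7 carbons long (heptane).
An aldehyde (terminal –CHO) is the principal characteristic group, giving the suffix -al.
Number the chain so that the aldehyde carbon is C-1 by definition.
That gives a bromo group at C-2; a fluoro group at C-7.
Prefixes are listed alphabetically: bromo, fluoro.
Putting it together: 2-bromo-7-fluoroheptanal.

2-bromo-7-fluoroheptanal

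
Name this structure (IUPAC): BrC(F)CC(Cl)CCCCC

1-bromo-3-chloro-1-fluorooctane

The parent chain contains 8 carbons (octane).
Choose the numbering such that the substituent locant set {1,1,3} is lower than {6,8,8} at the first point of difference.
That gives a bromo group at C-1; a chloro group at C-3; a fluoro group at C-1.
Substituent prefixes are cited in alphabetical order (multiplying prefixes like di-/tri- are ignored for ordering).
Putting it together: 1-bromo-3-chloro-1-fluorooctane.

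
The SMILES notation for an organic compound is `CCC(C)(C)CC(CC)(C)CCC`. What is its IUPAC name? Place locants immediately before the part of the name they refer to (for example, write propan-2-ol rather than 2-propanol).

The longest continuous carbon chain has 8 atoms, so the parent hydride is octane.
Choose the numbering such that the substituent locant set {3,3,5,5} is lower than {4,4,6,6} at the first point of difference.
With this numbering: an ethyl group at C-5; methyl groups at C-3 (×2) and C-5.
The substituents are ordered alphabetically, ignoring any di-/tri- multipliers.
Assembling the pieces gives 5-ethyl-3,3,5-trimethyloctane.

5-ethyl-3,3,5-trimethyloctane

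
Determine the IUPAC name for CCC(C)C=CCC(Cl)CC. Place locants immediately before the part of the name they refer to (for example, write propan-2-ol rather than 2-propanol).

7-chloro-3-methylnon-4-ene

The longest carbon chain that includes the multiple bond has 9 carbons, so the parent hydride is nonane.
There is one C=C double bond, indicated by the ending -ene.
The numbering direction is chosen so that numbering from this end puts the double bond at C-4 rather than C-5.
This places the double bond between C-4 and C-5; a chloro group at C-7; a methyl group at C-3.
The substituents are ordered alphabetically, ignoring any di-/tri- multipliers.
The name is 7-chloro-3-methylnon-4-ene.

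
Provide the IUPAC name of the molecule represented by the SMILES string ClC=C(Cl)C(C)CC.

Counting along the main chain through the multiple bond gives 5 carbons: the parent is pentane.
The chain contains a C=C double bond, so the unsaturation ending is -ene.
The numbering direction is chosen so that numbering from this end puts the double bond at C-1 rather than C-4.
That gives the double bond between C-1 and C-2; chloro groups at C-1 and C-2; a methyl group at C-3.
Prefixes are listed alphabetically: chloro, methyl.
Assembling the pieces gives 1,2-dichloro-3-methylpent-1-ene.

1,2-dichloro-3-methylpent-1-ene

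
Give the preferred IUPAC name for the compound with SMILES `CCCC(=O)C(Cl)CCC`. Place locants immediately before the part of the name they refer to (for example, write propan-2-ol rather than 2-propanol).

5-chlorooctan-4-one

Counting along the main chain through the carbonyl gives 8 carbons: the parent is octane.
A ketone (C=O on an internal carbon) is the principal characteristic group, giving the suffix -one.
Choose the numbering such that numbering from this end puts the carbonyl group at C-4 rather than C-5.
That gives the carbonyl at C-4; a chloro group at C-5.
Putting it together: 5-chlorooctan-4-one.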